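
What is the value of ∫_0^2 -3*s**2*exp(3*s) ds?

2/9 - 26*exp(6)/9

Integrate by parts twice (u = s^2, dv = -3*exp(3*s) ds).
An antiderivative is F(s) = (-9*s**2 + 6*s - 2)*exp(3*s)/9.
Then F(2) - F(0) = (-26*exp(6)/9) - (-2/9) = 2/9 - 26*exp(6)/9.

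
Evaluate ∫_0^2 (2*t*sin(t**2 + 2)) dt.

-cos(6) + cos(2)

Let u = t**2 + 2, so du = 2*t dt. When t = 0, u = 2; when t = 2, u = 6.
The integral becomes ∫ sin(u) du from 2 to 6, with antiderivative -cos(u).
Back in t: F(t) = -cos(t**2 + 2).
Then F(2) - F(0) = (-cos(6)) - (-cos(2)) = -cos(6) + cos(2).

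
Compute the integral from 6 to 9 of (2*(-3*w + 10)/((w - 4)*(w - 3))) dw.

Factor the denominator: w**2 - 7*w + 12 = (w - 3)(w - 4).
Partial fractions: 2*(-3*w + 10)/((w - 4)*(w - 3)) = -2/(w - 3) - 4/(w - 4).
An antiderivative is F(w) = -4*log(w - 4) - 2*log(w - 3).
Then F(9) - F(6) = (-4*log(5) - 2*log(3) - 2*log(2)) - (-4*log(2) - 2*log(3)) = -4*log(5) + 2*log(2).

-4*log(5) + 2*log(2)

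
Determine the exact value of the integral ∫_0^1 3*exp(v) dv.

An antiderivative is F(v) = 3*exp(v).
Then F(1) - F(0) = (3*E) - (3) = -3 + 3*E.

-3 + 3*E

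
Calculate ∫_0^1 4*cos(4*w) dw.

Let u = 4*w, so du = 4 dw. When w = 0, u = 0; when w = 1, u = 4.
The integral becomes ∫ cos(u) du from 0 to 4, with antiderivative sin(u).
Back in w: F(w) = sin(4*w).
Then F(1) - F(0) = (sin(4)) - (0) = sin(4).

sin(4)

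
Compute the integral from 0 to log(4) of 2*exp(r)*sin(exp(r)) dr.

2*cos(1) - 2*cos(4)

Let u = exp(r), so du = exp(r) dr. When r = 0, u = 1; when r = log(4), u = 4.
The integral becomes 2·∫ sin(u) du from 1 to 4, with antiderivative -2*cos(u).
Back in r: F(r) = -2*cos(exp(r)).
Then F(log(4)) - F(0) = (-2*cos(4)) - (-2*cos(1)) = 2*cos(1) - 2*cos(4).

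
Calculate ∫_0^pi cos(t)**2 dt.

pi/2

Use the identity cos^2(t) = (1 + cos(2*t))/2.
An antiderivative is F(t) = t/2 + sin(2*t)/4.
Then F(pi) - F(0) = (pi/2) - (0) = pi/2.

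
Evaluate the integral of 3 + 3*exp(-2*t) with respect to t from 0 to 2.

An antiderivative is F(t) = 3*t - 3*exp(-2*t)/2.
Then F(2) - F(0) = (6 - 3*exp(-4)/2) - (-3/2) = 15/2 - 3*exp(-4)/2.

15/2 - 3*exp(-4)/2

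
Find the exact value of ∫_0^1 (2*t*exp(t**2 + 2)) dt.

Let u = t**2 + 2, so du = 2*t dt. When t = 0, u = 2; when t = 1, u = 3.
The integral becomes ∫ exp(u) du from 2 to 3, with antiderivative exp(u).
Back in t: F(t) = exp(t**2 + 2).
Then F(1) - F(0) = (exp(3)) - (exp(2)) = -exp(2) + exp(3).

-exp(2) + exp(3)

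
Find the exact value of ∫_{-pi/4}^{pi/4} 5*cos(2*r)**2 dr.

5*pi/4

Use the identity cos^2(2*r) = (1 + cos(4*r))/2.
An antiderivative is F(r) = 5*r/2 + 5*sin(4*r)/8.
Then F(pi/4) - F(-pi/4) = (5*pi/8) - (-5*pi/8) = 5*pi/4.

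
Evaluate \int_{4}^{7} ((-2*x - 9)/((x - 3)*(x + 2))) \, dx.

-7*log(2) + log(3)

Factor the denominator: x**2 - x - 6 = (x + 2)(x - 3).
Partial fractions: (-2*x - 9)/((x - 3)*(x + 2)) = 1/(x + 2) - 3/(x - 3).
An antiderivative is F(x) = -3*log(x - 3) + log(x + 2).
Then F(7) - F(4) = (log(9/64)) - (log(6)) = -7*log(2) + log(3).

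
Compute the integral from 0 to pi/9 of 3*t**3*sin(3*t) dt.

-sqrt(3)/9 - pi**3/1458 + sqrt(3)*pi**2/162 + pi/27

Integrate by parts 3 times (u = t^3, dv = 3*sin(3*t) dt).
An antiderivative is F(t) = -t**3*cos(3*t) + t**2*sin(3*t) + 2*t*cos(3*t)/3 - 2*sin(3*t)/9.
Then F(pi/9) - F(0) = (-sqrt(3)/9 - pi**3/1458 + sqrt(3)*pi**2/162 + pi/27) - (0) = -sqrt(3)/9 - pi**3/1458 + sqrt(3)*pi**2/162 + pi/27.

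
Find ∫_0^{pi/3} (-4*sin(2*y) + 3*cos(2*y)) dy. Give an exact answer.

An antiderivative is F(y) = 3*sin(2*y)/2 + 2*cos(2*y).
Then F(pi/3) - F(0) = (-1 + 3*sqrt(3)/4) - (2) = -3 + 3*sqrt(3)/4.

-3 + 3*sqrt(3)/4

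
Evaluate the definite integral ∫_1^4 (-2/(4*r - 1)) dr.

-log(15)/2 + log(3)/2

An antiderivative is F(r) = -log(4*r - 1)/2.
Then F(4) - F(1) = (-log(15)/2) - (-log(3)/2) = -log(15)/2 + log(3)/2.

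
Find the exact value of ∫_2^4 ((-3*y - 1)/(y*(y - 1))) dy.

Factor the denominator: y**2 - y = y(y - 1).
Partial fractions: (-3*y - 1)/(y*(y - 1)) = 1/y - 4/(y - 1).
An antiderivative is F(y) = log(y) - 4*log(y - 1).
Then F(4) - F(2) = (log(4/81)) - (log(2)) = log(2/81).

log(2/81)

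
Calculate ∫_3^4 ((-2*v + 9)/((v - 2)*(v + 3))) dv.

-3*log(7) + 4*log(2) + 3*log(3)

Factor the denominator: v**2 + v - 6 = (v + 3)(v - 2).
Partial fractions: (-2*v + 9)/((v - 2)*(v + 3)) = -3/(v + 3) + 1/(v - 2).
An antiderivative is F(v) = log(v - 2) - 3*log(v + 3).
Then F(4) - F(3) = (-3*log(7) + log(2)) - (-3*log(3) - 3*log(2)) = -3*log(7) + 4*log(2) + 3*log(3).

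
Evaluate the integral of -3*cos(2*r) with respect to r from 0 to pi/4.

-3/2

An antiderivative is F(r) = -3*sin(2*r)/2.
Then F(pi/4) - F(0) = (-3/2) - (0) = -3/2.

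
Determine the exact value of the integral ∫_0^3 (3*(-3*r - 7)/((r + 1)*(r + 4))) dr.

Factor the denominator: r**2 + 5*r + 4 = (r + 4)(r + 1).
Partial fractions: 3*(-3*r - 7)/((r + 1)*(r + 4)) = -5/(r + 4) - 4/(r + 1).
An antiderivative is F(r) = -4*log(r + 1) - 5*log(r + 4).
Then F(3) - F(0) = (-5*log(7) - 8*log(2)) - (-10*log(2)) = -5*log(7) + 2*log(2).

-5*log(7) + 2*log(2)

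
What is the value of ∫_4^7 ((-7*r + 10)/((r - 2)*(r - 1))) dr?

Factor the denominator: r**2 - 3*r + 2 = (r - 1)(r - 2).
Partial fractions: (-7*r + 10)/((r - 2)*(r - 1)) = -3/(r - 1) - 4/(r - 2).
An antiderivative is F(r) = -4*log(r - 2) - 3*log(r - 1).
Then F(7) - F(4) = (-4*log(5) - 3*log(3) - 3*log(2)) - (-3*log(3) - 4*log(2)) = -4*log(5) + log(2).

-4*log(5) + log(2)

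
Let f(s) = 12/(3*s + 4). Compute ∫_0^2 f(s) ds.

-4*log(2) + 4*log(5)

Let u = 3*s + 4, so du = 3 ds. When s = 0, u = 4; when s = 2, u = 10.
The integral becomes 4·∫ 1/u du from 4 to 10, with antiderivative 4*log(u).
Back in s: F(s) = 4*log(3*s + 4).
Then F(2) - F(0) = (4*log(2) + 4*log(5)) - (8*log(2)) = -4*log(2) + 4*log(5).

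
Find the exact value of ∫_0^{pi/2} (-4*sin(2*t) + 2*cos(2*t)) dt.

An antiderivative is F(t) = sin(2*t) + 2*cos(2*t).
Then F(pi/2) - F(0) = (-2) - (2) = -4.

-4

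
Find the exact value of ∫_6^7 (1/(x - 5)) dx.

An antiderivative is F(x) = log(x - 5).
Then F(7) - F(6) = (log(2)) - (0) = log(2).

log(2)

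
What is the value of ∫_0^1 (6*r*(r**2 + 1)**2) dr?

Let u = r**2 + 1, so du = 2*r dr. When r = 0, u = 1; when r = 1, u = 2.
The integral becomes 3·∫ u**2 du from 1 to 2, with antiderivative u**3.
Back in r: F(r) = (r**2 + 1)**3.
Then F(1) - F(0) = (8) - (1) = 7.

7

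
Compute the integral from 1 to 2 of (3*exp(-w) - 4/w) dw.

-4*log(2) - 3*exp(-2) + 3*exp(-1)

An antiderivative is F(w) = -4*log(w) - 3*exp(-w).
Then F(2) - F(1) = (-4*log(2) - 3*exp(-2)) - (-3*exp(-1)) = -4*log(2) - 3*exp(-2) + 3*exp(-1).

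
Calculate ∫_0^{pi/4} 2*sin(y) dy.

An antiderivative is F(y) = -2*cos(y).
Then F(pi/4) - F(0) = (-sqrt(2)) - (-2) = 2 - sqrt(2).

2 - sqrt(2)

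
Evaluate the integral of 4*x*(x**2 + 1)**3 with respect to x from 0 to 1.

Let u = x**2 + 1, so du = 2*x dx. When x = 0, u = 1; when x = 1, u = 2.
The integral becomes 2·∫ u**3 du from 1 to 2, with antiderivative u**4/2.
Back in x: F(x) = (x**2 + 1)**4/2.
Then F(1) - F(0) = (8) - (1/2) = 15/2.

15/2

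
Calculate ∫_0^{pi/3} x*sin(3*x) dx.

pi/9

Integrate by parts once (u = x, dv = sin(3*x) dx).
An antiderivative is F(x) = -x*cos(3*x)/3 + sin(3*x)/9.
Then F(pi/3) - F(0) = (pi/9) - (0) = pi/9.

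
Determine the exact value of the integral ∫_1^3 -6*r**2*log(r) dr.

52/3 - 54*log(3)

Integrate by parts once (u = ln r, dv = -6*r**2 dr).
An antiderivative is F(r) = -2*r**3*(3*log(r) - 1)/3.
Then F(3) - F(1) = (18 - 54*log(3)) - (2/3) = 52/3 - 54*log(3).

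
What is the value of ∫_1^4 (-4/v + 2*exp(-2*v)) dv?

-8*log(2) - exp(-8) + exp(-2)

An antiderivative is F(v) = -4*log(v) - exp(-2*v).
Then F(4) - F(1) = (-8*log(2) - exp(-8)) - (-exp(-2)) = -8*log(2) - exp(-8) + exp(-2).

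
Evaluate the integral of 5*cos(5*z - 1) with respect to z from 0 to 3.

Let u = 5*z - 1, so du = 5 dz. When z = 0, u = -1; when z = 3, u = 14.
The integral becomes ∫ cos(u) du from -1 to 14, with antiderivative sin(u).
Back in z: F(z) = sin(5*z - 1).
Then F(3) - F(0) = (sin(14)) - (-sin(1)) = sin(1) + sin(14).

sin(1) + sin(14)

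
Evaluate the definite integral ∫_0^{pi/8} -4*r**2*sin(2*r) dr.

Integrate by parts twice (u = r^2, dv = -4*sin(2*r) dr).
An antiderivative is F(r) = 2*r**2*cos(2*r) - 2*r*sin(2*r) - cos(2*r).
Then F(pi/8) - F(0) = (sqrt(2)*(-32 - 8*pi + pi**2)/64) - (-1) = -sqrt(2)/2 - sqrt(2)*pi/8 + sqrt(2)*pi**2/64 + 1.

-sqrt(2)/2 - sqrt(2)*pi/8 + sqrt(2)*pi**2/64 + 1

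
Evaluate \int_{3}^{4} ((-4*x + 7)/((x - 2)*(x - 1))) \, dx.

Factor the denominator: x**2 - 3*x + 2 = (x - 1)(x - 2).
Partial fractions: (-4*x + 7)/((x - 2)*(x - 1)) = -3/(x - 1) - 1/(x - 2).
An antiderivative is F(x) = -log(x - 2) - 3*log(x - 1).
Then F(4) - F(3) = (-log(54)) - (-log(8)) = log(4/27).

log(4/27)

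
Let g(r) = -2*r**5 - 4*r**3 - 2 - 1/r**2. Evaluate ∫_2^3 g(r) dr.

By the power rule, an antiderivative is F(r) = -r**6/3 - r**4 - 2*r + 1/r.
Then F(3) - F(2) = (-989/3) - (-245/6) = -1733/6.

-1733/6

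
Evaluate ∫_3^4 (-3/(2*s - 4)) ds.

An antiderivative is F(s) = -3*log(2*s - 4)/2.
Then F(4) - F(3) = (-log(8)) - (-3*log(2)/2) = -3*log(2)/2.

-3*log(2)/2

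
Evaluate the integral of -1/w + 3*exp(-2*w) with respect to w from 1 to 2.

-log(2) - 3*exp(-4)/2 + 3*exp(-2)/2

An antiderivative is F(w) = -log(w) - 3*exp(-2*w)/2.
Then F(2) - F(1) = (-log(2) - 3*exp(-4)/2) - (-3*exp(-2)/2) = -log(2) - 3*exp(-4)/2 + 3*exp(-2)/2.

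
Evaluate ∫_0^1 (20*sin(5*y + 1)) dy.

-4*cos(6) + 4*cos(1)

Let u = 5*y + 1, so du = 5 dy. When y = 0, u = 1; when y = 1, u = 6.
The integral becomes 4·∫ sin(u) du from 1 to 6, with antiderivative -4*cos(u).
Back in y: F(y) = -4*cos(5*y + 1).
Then F(1) - F(0) = (-4*cos(6)) - (-4*cos(1)) = -4*cos(6) + 4*cos(1).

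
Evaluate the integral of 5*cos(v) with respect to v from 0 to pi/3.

An antiderivative is F(v) = 5*sin(v).
Then F(pi/3) - F(0) = (5*sqrt(3)/2) - (0) = 5*sqrt(3)/2.

5*sqrt(3)/2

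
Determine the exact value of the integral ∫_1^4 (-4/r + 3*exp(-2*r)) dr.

-8*log(2) - 3*exp(-8)/2 + 3*exp(-2)/2

An antiderivative is F(r) = -4*log(r) - 3*exp(-2*r)/2.
Then F(4) - F(1) = (-8*log(2) - 3*exp(-8)/2) - (-3*exp(-2)/2) = -8*log(2) - 3*exp(-8)/2 + 3*exp(-2)/2.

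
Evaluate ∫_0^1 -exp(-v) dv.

-1 + exp(-1)

An antiderivative is F(v) = exp(-v).
Then F(1) - F(0) = (exp(-1)) - (1) = -1 + exp(-1).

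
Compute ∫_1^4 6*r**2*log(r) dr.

-42 + 256*log(2)

Integrate by parts once (u = ln r, dv = 6*r**2 dr).
An antiderivative is F(r) = 2*r**3*(3*log(r) - 1)/3.
Then F(4) - F(1) = (-128/3 + 256*log(2)) - (-2/3) = -42 + 256*log(2).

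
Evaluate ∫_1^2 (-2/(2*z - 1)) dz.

-log(3)

An antiderivative is F(z) = -log(2*z - 1).
Then F(2) - F(1) = (-log(3)) - (0) = -log(3).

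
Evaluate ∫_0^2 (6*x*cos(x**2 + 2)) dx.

Let u = x**2 + 2, so du = 2*x dx. When x = 0, u = 2; when x = 2, u = 6.
The integral becomes 3·∫ cos(u) du from 2 to 6, with antiderivative 3*sin(u).
Back in x: F(x) = 3*sin(x**2 + 2).
Then F(2) - F(0) = (3*sin(6)) - (3*sin(2)) = -3*sin(2) + 3*sin(6).

-3*sin(2) + 3*sin(6)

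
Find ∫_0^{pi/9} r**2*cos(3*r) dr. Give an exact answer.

Integrate by parts twice (u = r^2, dv = cos(3*r) dr).
An antiderivative is F(r) = r**2*sin(3*r)/3 + 2*r*cos(3*r)/9 - 2*sin(3*r)/27.
Then F(pi/9) - F(0) = (-sqrt(3)/27 + sqrt(3)*pi**2/486 + pi/81) - (0) = -sqrt(3)/27 + sqrt(3)*pi**2/486 + pi/81.

-sqrt(3)/27 + sqrt(3)*pi**2/486 + pi/81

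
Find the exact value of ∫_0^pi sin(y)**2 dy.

pi/2

Use the identity sin^2(y) = (1 - cos(2*y))/2.
An antiderivative is F(y) = y/2 - sin(2*y)/4.
Then F(pi) - F(0) = (pi/2) - (0) = pi/2.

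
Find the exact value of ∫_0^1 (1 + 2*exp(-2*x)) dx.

2 - exp(-2)

An antiderivative is F(x) = x - exp(-2*x).
Then F(1) - F(0) = (1 - exp(-2)) - (-1) = 2 - exp(-2).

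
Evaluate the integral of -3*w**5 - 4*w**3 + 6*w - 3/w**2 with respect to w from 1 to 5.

-41832/5

By the power rule, an antiderivative is F(w) = -w**6/2 - w**4 + 3*w**2 + 3/w.
Then F(5) - F(1) = (-83619/10) - (9/2) = -41832/5.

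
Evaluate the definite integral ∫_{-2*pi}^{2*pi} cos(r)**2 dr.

2*pi

Use the identity cos^2(r) = (1 + cos(2*r))/2.
An antiderivative is F(r) = r/2 + sin(2*r)/4.
Then F(2*pi) - F(-2*pi) = (pi) - (-pi) = 2*pi.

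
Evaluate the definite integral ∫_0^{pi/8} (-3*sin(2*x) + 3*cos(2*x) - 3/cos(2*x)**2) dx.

-3 + 3*sqrt(2)/2

An antiderivative is F(x) = 3*sin(2*x)/2 + 3*cos(2*x)/2 - 3*tan(2*x)/2.
Then F(pi/8) - F(0) = (-3/2 + 3*sqrt(2)/2) - (3/2) = -3 + 3*sqrt(2)/2.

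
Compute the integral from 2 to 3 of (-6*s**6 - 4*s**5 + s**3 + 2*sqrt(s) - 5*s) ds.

By the power rule, an antiderivative is F(s) = -6*s**7/7 - 2*s**6/3 + s**4/4 + 4*s**(3/2)/3 - 5*s**2/2.
Then F(3) - F(2) = (-66159/28 + 4*sqrt(3)) - (-3326/21 + 8*sqrt(2)/3) = -185173/84 - 8*sqrt(2)/3 + 4*sqrt(3).

-185173/84 - 8*sqrt(2)/3 + 4*sqrt(3)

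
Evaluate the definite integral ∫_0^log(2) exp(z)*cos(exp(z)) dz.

Let u = exp(z), so du = exp(z) dz. When z = 0, u = 1; when z = log(2), u = 2.
The integral becomes ∫ cos(u) du from 1 to 2, with antiderivative sin(u).
Back in z: F(z) = sin(exp(z)).
Then F(log(2)) - F(0) = (sin(2)) - (sin(1)) = -sin(1) + sin(2).

-sin(1) + sin(2)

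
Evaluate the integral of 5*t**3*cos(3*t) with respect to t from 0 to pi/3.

20/27 - 5*pi**2/27

Integrate by parts 3 times (u = t^3, dv = 5*cos(3*t) dt).
An antiderivative is F(t) = 5*t**3*sin(3*t)/3 + 5*t**2*cos(3*t)/3 - 10*t*sin(3*t)/9 - 10*cos(3*t)/27.
Then F(pi/3) - F(0) = (10/27 - 5*pi**2/27) - (-10/27) = 20/27 - 5*pi**2/27.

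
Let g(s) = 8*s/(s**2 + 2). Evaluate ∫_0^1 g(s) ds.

Let u = s**2 + 2, so du = 2*s ds. When s = 0, u = 2; when s = 1, u = 3.
The integral becomes 4·∫ 1/u du from 2 to 3, with antiderivative 4*log(u).
Back in s: F(s) = 4*log(s**2 + 2).
Then F(1) - F(0) = (log(81)) - (log(16)) = log(81/16).

log(81/16)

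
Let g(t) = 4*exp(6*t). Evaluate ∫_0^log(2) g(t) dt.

Let u = exp(t), so du = exp(t) dt. When t = 0, u = 1; when t = log(2), u = 2.
The integral becomes 4·∫ u**5 du from 1 to 2, with antiderivative 2*u**6/3.
Back in t: F(t) = 2*exp(6*t)/3.
Then F(log(2)) - F(0) = (128/3) - (2/3) = 42.

42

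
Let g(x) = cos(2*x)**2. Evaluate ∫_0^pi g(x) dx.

Use the identity cos^2(2*x) = (1 + cos(4*x))/2.
An antiderivative is F(x) = x/2 + sin(4*x)/8.
Then F(pi) - F(0) = (pi/2) - (0) = pi/2.

pi/2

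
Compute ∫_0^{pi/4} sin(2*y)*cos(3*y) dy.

Use the identity sin(2*y)cos(3*y) = [sin(5*y) + sin(-y)]/2.
An antiderivative is F(y) = cos(y)/2 - cos(5*y)/10.
Then F(pi/4) - F(0) = (3*sqrt(2)/10) - (2/5) = -2/5 + 3*sqrt(2)/10.

-2/5 + 3*sqrt(2)/10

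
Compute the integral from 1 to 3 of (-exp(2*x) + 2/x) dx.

An antiderivative is F(x) = -exp(2*x)/2 + 2*log(x).
Then F(3) - F(1) = (-exp(6)/2 + log(9)) - (-exp(2)/2) = -exp(6)/2 + log(9) + exp(2)/2.

-exp(6)/2 + log(9) + exp(2)/2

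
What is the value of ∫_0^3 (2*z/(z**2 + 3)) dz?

Let u = z**2 + 3, so du = 2*z dz. When z = 0, u = 3; when z = 3, u = 12.
The integral becomes ∫ 1/u du from 3 to 12, with antiderivative log(u).
Back in z: F(z) = log(z**2 + 3).
Then F(3) - F(0) = (log(12)) - (log(3)) = log(4).

log(4)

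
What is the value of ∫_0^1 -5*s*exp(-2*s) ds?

-5/4 + 15*exp(-2)/4

Integrate by parts once (u = s, dv = -5*exp(-2*s) ds).
An antiderivative is F(s) = (10*s + 5)*exp(-2*s)/4.
Then F(1) - F(0) = (15*exp(-2)/4) - (5/4) = -5/4 + 15*exp(-2)/4.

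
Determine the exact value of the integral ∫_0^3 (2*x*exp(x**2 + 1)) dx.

-exp(1) + exp(10)

Let u = x**2 + 1, so du = 2*x dx. When x = 0, u = 1; when x = 3, u = 10.
The integral becomes ∫ exp(u) du from 1 to 10, with antiderivative exp(u).
Back in x: F(x) = exp(x**2 + 1).
Then F(3) - F(0) = (exp(10)) - (exp(1)) = -exp(1) + exp(10).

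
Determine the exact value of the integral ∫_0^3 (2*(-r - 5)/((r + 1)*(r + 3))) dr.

Factor the denominator: r**2 + 4*r + 3 = (r + 3)(r + 1).
Partial fractions: 2*(-r - 5)/((r + 1)*(r + 3)) = 2/(r + 3) - 4/(r + 1).
An antiderivative is F(r) = -4*log(r + 1) + 2*log(r + 3).
Then F(3) - F(0) = (log(9/64)) - (log(9)) = -log(64).

-log(64)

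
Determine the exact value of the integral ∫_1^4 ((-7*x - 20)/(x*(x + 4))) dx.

Factor the denominator: x**2 + 4*x = (x + 4)x.
Partial fractions: (-7*x - 20)/(x*(x + 4)) = -2/(x + 4) - 5/x.
An antiderivative is F(x) = -5*log(x) - 2*log(x + 4).
Then F(4) - F(1) = (-16*log(2)) - (-log(25)) = -16*log(2) + 2*log(5).

-16*log(2) + 2*log(5)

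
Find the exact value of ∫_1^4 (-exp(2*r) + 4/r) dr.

-exp(8)/2 + exp(2)/2 + 8*log(2)

An antiderivative is F(r) = -exp(2*r)/2 + 4*log(r).
Then F(4) - F(1) = (-exp(8)/2 + 8*log(2)) - (-exp(2)/2) = -exp(8)/2 + exp(2)/2 + 8*log(2).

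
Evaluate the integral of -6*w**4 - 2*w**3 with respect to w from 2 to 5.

-40161/10

By the power rule, an antiderivative is F(w) = -6*w**5/5 - w**4/2.
Then F(5) - F(2) = (-8125/2) - (-232/5) = -40161/10.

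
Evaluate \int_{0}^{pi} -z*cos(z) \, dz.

Integrate by parts once (u = z, dv = -cos(z) dz).
An antiderivative is F(z) = -z*sin(z) - cos(z).
Then F(pi) - F(0) = (1) - (-1) = 2.

2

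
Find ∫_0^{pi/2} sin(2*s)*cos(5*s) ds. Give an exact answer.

Use the identity sin(2*s)cos(5*s) = [sin(7*s) + sin(-3*s)]/2.
An antiderivative is F(s) = cos(3*s)/6 - cos(7*s)/14.
Then F(pi/2) - F(0) = (0) - (2/21) = -2/21.

-2/21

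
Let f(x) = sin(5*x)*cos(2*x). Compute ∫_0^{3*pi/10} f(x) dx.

Use the identity sin(5*x)cos(2*x) = [sin(7*x) + sin(3*x)]/2.
An antiderivative is F(x) = -cos(3*x)/6 - cos(7*x)/14.
Then F(3*pi/10) - F(0) = (sqrt(2*sqrt(5) + 10)/42) - (-5/21) = sqrt(2*sqrt(5) + 10)/42 + 5/21.

sqrt(2*sqrt(5) + 10)/42 + 5/21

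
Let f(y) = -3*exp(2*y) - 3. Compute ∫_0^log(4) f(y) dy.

-45/2 - log(64)

An antiderivative is F(y) = -3*exp(2*y)/2 - 3*y.
Then F(log(4)) - F(0) = (-24 - 6*log(2)) - (-3/2) = -45/2 - log(64).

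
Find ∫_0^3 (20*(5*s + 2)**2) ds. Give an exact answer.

6540

Let u = 5*s + 2, so du = 5 ds. When s = 0, u = 2; when s = 3, u = 17.
The integral becomes 4·∫ u**2 du from 2 to 17, with antiderivative 4*u**3/3.
Back in s: F(s) = 4*(5*s + 2)**3/3.
Then F(3) - F(0) = (19652/3) - (32/3) = 6540.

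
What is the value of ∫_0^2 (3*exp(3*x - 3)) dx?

Let u = 3*x - 3, so du = 3 dx. When x = 0, u = -3; when x = 2, u = 3.
The integral becomes ∫ exp(u) du from -3 to 3, with antiderivative exp(u).
Back in x: F(x) = exp(3*x - 3).
Then F(2) - F(0) = (exp(3)) - (exp(-3)) = 2*sinh(3).

2*sinh(3)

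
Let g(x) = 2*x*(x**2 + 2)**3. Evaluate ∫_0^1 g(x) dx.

Let u = x**2 + 2, so du = 2*x dx. When x = 0, u = 2; when x = 1, u = 3.
The integral becomes ∫ u**3 du from 2 to 3, with antiderivative u**4/4.
Back in x: F(x) = (x**2 + 2)**4/4.
Then F(1) - F(0) = (81/4) - (4) = 65/4.

65/4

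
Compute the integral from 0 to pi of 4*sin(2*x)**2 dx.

Use the identity sin^2(2*x) = (1 - cos(4*x))/2.
An antiderivative is F(x) = 2*x - sin(4*x)/2.
Then F(pi) - F(0) = (2*pi) - (0) = 2*pi.

2*pi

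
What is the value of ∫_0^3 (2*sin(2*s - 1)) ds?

-cos(5) + cos(1)

Let u = 2*s - 1, so du = 2 ds. When s = 0, u = -1; when s = 3, u = 5.
The integral becomes ∫ sin(u) du from -1 to 5, with antiderivative -cos(u).
Back in s: F(s) = -cos(2*s - 1).
Then F(3) - F(0) = (-cos(5)) - (-cos(1)) = -cos(5) + cos(1).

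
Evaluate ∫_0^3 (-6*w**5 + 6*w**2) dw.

By the power rule, an antiderivative is F(w) = -w**6 + 2*w**3.
Then F(3) - F(0) = (-675) - (0) = -675.

-675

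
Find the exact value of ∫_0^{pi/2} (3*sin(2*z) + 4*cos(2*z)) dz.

An antiderivative is F(z) = 2*sin(2*z) - 3*cos(2*z)/2.
Then F(pi/2) - F(0) = (3/2) - (-3/2) = 3.

3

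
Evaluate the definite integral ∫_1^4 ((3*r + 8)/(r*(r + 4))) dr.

Factor the denominator: r**2 + 4*r = (r + 4)r.
Partial fractions: (3*r + 8)/(r*(r + 4)) = 1/(r + 4) + 2/r.
An antiderivative is F(r) = 2*log(r) + log(r + 4).
Then F(4) - F(1) = (7*log(2)) - (log(5)) = -log(5) + 7*log(2).

-log(5) + 7*log(2)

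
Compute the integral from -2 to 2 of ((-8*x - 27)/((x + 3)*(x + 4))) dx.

-5*log(3) - 3*log(5)

Factor the denominator: x**2 + 7*x + 12 = (x + 4)(x + 3).
Partial fractions: (-8*x - 27)/((x + 3)*(x + 4)) = -5/(x + 4) - 3/(x + 3).
An antiderivative is F(x) = -3*log(x + 3) - 5*log(x + 4).
Then F(2) - F(-2) = (-5*log(3) - 3*log(5) - 5*log(2)) - (-log(32)) = -5*log(3) - 3*log(5).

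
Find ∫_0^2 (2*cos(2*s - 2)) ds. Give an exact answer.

Let u = 2*s - 2, so du = 2 ds. When s = 0, u = -2; when s = 2, u = 2.
The integral becomes ∫ cos(u) du from -2 to 2, with antiderivative sin(u).
Back in s: F(s) = sin(2*s - 2).
Then F(2) - F(0) = (sin(2)) - (-sin(2)) = 2*sin(2).

2*sin(2)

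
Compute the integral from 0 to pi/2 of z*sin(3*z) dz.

-1/9

Integrate by parts once (u = z, dv = sin(3*z) dz).
An antiderivative is F(z) = -z*cos(3*z)/3 + sin(3*z)/9.
Then F(pi/2) - F(0) = (-1/9) - (0) = -1/9.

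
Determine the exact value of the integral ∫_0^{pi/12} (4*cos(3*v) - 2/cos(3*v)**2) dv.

-2/3 + 2*sqrt(2)/3

An antiderivative is F(v) = 4*sin(3*v)/3 - 2*tan(3*v)/3.
Then F(pi/12) - F(0) = (-2/3 + 2*sqrt(2)/3) - (0) = -2/3 + 2*sqrt(2)/3.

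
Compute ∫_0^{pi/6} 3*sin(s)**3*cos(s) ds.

3/64

Let u = sin(s), so du = cos(s) ds. When s = 0, u = 0; when s = pi/6, u = 1/2.
The integral becomes 3·∫ u**3 du from 0 to 1/2, with antiderivative 3*u**4/4.
Back in s: F(s) = 3*sin(s)**4/4.
Then F(pi/6) - F(0) = (3/64) - (0) = 3/64.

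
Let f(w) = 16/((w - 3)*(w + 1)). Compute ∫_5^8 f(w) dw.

Factor the denominator: w**2 - 2*w - 3 = (w + 1)(w - 3).
Partial fractions: 16/((w - 3)*(w + 1)) = -4/(w + 1) + 4/(w - 3).
An antiderivative is F(w) = 4*log(w - 3) - 4*log(w + 1).
Then F(8) - F(5) = (-8*log(3) + 4*log(5)) - (-log(81)) = -4*log(3) + 4*log(5).

-4*log(3) + 4*log(5)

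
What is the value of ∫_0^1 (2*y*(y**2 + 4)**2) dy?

61/3

Let u = y**2 + 4, so du = 2*y dy. When y = 0, u = 4; when y = 1, u = 5.
The integral becomes ∫ u**2 du from 4 to 5, with antiderivative u**3/3.
Back in y: F(y) = (y**2 + 4)**3/3.
Then F(1) - F(0) = (125/3) - (64/3) = 61/3.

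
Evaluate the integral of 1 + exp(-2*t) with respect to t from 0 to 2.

An antiderivative is F(t) = t - exp(-2*t)/2.
Then F(2) - F(0) = (2 - exp(-4)/2) - (-1/2) = 5/2 - exp(-4)/2.

5/2 - exp(-4)/2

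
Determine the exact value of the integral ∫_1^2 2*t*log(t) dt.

-3/2 + log(16)

Integrate by parts once (u = ln t, dv = 2*t dt).
An antiderivative is F(t) = t**2*(2*log(t) - 1)/2.
Then F(2) - F(1) = (-2 + log(16)) - (-1/2) = -3/2 + log(16).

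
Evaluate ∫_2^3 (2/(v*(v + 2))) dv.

log(6/5)

Factor the denominator: v**2 + 2*v = (v + 2)v.
Partial fractions: 2/(v*(v + 2)) = -1/(v + 2) + 1/v.
An antiderivative is F(v) = log(v) - log(v + 2).
Then F(3) - F(2) = (log(3/5)) - (-log(2)) = log(6/5).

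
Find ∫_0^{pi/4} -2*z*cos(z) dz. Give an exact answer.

Integrate by parts once (u = z, dv = -2*cos(z) dz).
An antiderivative is F(z) = -2*z*sin(z) - 2*cos(z).
Then F(pi/4) - F(0) = (sqrt(2)*(-4 - pi)/4) - (-2) = -sqrt(2) - sqrt(2)*pi/4 + 2.

-sqrt(2) - sqrt(2)*pi/4 + 2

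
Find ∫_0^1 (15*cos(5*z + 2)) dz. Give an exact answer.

Let u = 5*z + 2, so du = 5 dz. When z = 0, u = 2; when z = 1, u = 7.
The integral becomes 3·∫ cos(u) du from 2 to 7, with antiderivative 3*sin(u).
Back in z: F(z) = 3*sin(5*z + 2).
Then F(1) - F(0) = (3*sin(7)) - (3*sin(2)) = -3*sin(2) + 3*sin(7).

-3*sin(2) + 3*sin(7)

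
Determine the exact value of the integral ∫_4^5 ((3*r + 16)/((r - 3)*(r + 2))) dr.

Factor the denominator: r**2 - r - 6 = (r + 2)(r - 3).
Partial fractions: (3*r + 16)/((r - 3)*(r + 2)) = -2/(r + 2) + 5/(r - 3).
An antiderivative is F(r) = 5*log(r - 3) - 2*log(r + 2).
Then F(5) - F(4) = (log(32/49)) - (-log(36)) = -2*log(7) + 2*log(3) + 7*log(2).

-2*log(7) + 2*log(3) + 7*log(2)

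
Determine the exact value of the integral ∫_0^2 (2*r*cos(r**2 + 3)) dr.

Let u = r**2 + 3, so du = 2*r dr. When r = 0, u = 3; when r = 2, u = 7.
The integral becomes ∫ cos(u) du from 3 to 7, with antiderivative sin(u).
Back in r: F(r) = sin(r**2 + 3).
Then F(2) - F(0) = (sin(7)) - (sin(3)) = -sin(3) + sin(7).

-sin(3) + sin(7)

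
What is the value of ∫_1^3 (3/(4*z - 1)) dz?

An antiderivative is F(z) = 3*log(4*z - 1)/4.
Then F(3) - F(1) = (3*log(11)/4) - (3*log(3)/4) = -3*log(3)/4 + 3*log(11)/4.

-3*log(3)/4 + 3*log(11)/4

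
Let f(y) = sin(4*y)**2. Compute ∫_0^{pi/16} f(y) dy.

Use the identity sin^2(4*y) = (1 - cos(8*y))/2.
An antiderivative is F(y) = y/2 - sin(8*y)/16.
Then F(pi/16) - F(0) = (-1/16 + pi/32) - (0) = -1/16 + pi/32.

-1/16 + pi/32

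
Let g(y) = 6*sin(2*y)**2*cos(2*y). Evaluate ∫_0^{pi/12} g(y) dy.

1/8

Let u = sin(2*y), so du = 2*cos(2*y) dy. When y = 0, u = 0; when y = pi/12, u = 1/2.
The integral becomes 3·∫ u**2 du from 0 to 1/2, with antiderivative u**3.
Back in y: F(y) = sin(2*y)**3.
Then F(pi/12) - F(0) = (1/8) - (0) = 1/8.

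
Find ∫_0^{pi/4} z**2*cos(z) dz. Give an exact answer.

sqrt(2)*(-32 + pi**2 + 8*pi)/32

Integrate by parts twice (u = z^2, dv = cos(z) dz).
An antiderivative is F(z) = z**2*sin(z) + 2*z*cos(z) - 2*sin(z).
Then F(pi/4) - F(0) = (sqrt(2)*(-32 + pi**2 + 8*pi)/32) - (0) = sqrt(2)*(-32 + pi**2 + 8*pi)/32.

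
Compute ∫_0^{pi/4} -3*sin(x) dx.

-3 + 3*sqrt(2)/2

An antiderivative is F(x) = 3*cos(x).
Then F(pi/4) - F(0) = (3*sqrt(2)/2) - (3) = -3 + 3*sqrt(2)/2.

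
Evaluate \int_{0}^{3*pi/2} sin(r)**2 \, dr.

Use the identity sin^2(r) = (1 - cos(2*r))/2.
An antiderivative is F(r) = r/2 - sin(2*r)/4.
Then F(3*pi/2) - F(0) = (3*pi/4) - (0) = 3*pi/4.

3*pi/4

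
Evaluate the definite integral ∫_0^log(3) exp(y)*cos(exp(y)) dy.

Let u = exp(y), so du = exp(y) dy. When y = 0, u = 1; when y = log(3), u = 3.
The integral becomes ∫ cos(u) du from 1 to 3, with antiderivative sin(u).
Back in y: F(y) = sin(exp(y)).
Then F(log(3)) - F(0) = (sin(3)) - (sin(1)) = -sin(1) + sin(3).

-sin(1) + sin(3)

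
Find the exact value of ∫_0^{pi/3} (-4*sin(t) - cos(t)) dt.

An antiderivative is F(t) = -sin(t) + 4*cos(t).
Then F(pi/3) - F(0) = (2 - sqrt(3)/2) - (4) = -2 - sqrt(3)/2.

-2 - sqrt(3)/2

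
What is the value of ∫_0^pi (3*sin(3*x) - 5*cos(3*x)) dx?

An antiderivative is F(x) = -5*sin(3*x)/3 - cos(3*x).
Then F(pi) - F(0) = (1) - (-1) = 2.

2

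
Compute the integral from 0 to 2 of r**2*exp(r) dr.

Integrate by parts twice (u = r^2, dv = exp(r) dr).
An antiderivative is F(r) = (r**2 - 2*r + 2)*exp(r).
Then F(2) - F(0) = (2*exp(2)) - (2) = -2 + 2*exp(2).

-2 + 2*exp(2)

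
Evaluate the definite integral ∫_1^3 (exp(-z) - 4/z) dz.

-4*log(3) - exp(-3) + exp(-1)

An antiderivative is F(z) = -4*log(z) - exp(-z).
Then F(3) - F(1) = (-4*log(3) - exp(-3)) - (-exp(-1)) = -4*log(3) - exp(-3) + exp(-1).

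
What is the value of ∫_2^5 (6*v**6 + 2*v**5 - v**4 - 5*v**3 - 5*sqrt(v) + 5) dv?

-50*sqrt(5)/3 + 20*sqrt(2)/3 + 9894741/140

By the power rule, an antiderivative is F(v) = 6*v**7/7 + v**6/3 - v**5/5 - 5*v**4/4 - 10*v**(3/2)/3 + 5*v.
Then F(5) - F(2) = (5946475/84 - 50*sqrt(5)/3) - (12038/105 - 20*sqrt(2)/3) = -50*sqrt(5)/3 + 20*sqrt(2)/3 + 9894741/140.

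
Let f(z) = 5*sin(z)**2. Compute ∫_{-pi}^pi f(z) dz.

5*pi

Use the identity sin^2(z) = (1 - cos(2*z))/2.
An antiderivative is F(z) = 5*z/2 - 5*sin(2*z)/4.
Then F(pi) - F(-pi) = (5*pi/2) - (-5*pi/2) = 5*pi.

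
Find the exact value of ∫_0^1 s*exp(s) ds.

Integrate by parts once (u = s, dv = exp(s) ds).
An antiderivative is F(s) = (s - 1)*exp(s).
Then F(1) - F(0) = (0) - (-1) = 1.

1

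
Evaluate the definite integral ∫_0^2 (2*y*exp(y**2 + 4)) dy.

Let u = y**2 + 4, so du = 2*y dy. When y = 0, u = 4; when y = 2, u = 8.
The integral becomes ∫ exp(u) du from 4 to 8, with antiderivative exp(u).
Back in y: F(y) = exp(y**2 + 4).
Then F(2) - F(0) = (exp(8)) - (exp(4)) = -exp(4) + exp(8).

-exp(4) + exp(8)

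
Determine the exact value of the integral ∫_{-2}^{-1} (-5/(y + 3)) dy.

-log(32)

An antiderivative is F(y) = -5*log(y + 3).
Then F(-1) - F(-2) = (-log(32)) - (0) = -log(32).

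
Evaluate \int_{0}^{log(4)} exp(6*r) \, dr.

Let u = exp(r), so du = exp(r) dr. When r = 0, u = 1; when r = log(4), u = 4.
The integral becomes ∫ u**5 du from 1 to 4, with antiderivative u**6/6.
Back in r: F(r) = exp(6*r)/6.
Then F(log(4)) - F(0) = (2048/3) - (1/6) = 1365/2.

1365/2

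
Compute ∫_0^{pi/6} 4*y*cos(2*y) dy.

-1/2 + sqrt(3)*pi/6

Integrate by parts once (u = y, dv = 4*cos(2*y) dy).
An antiderivative is F(y) = 2*y*sin(2*y) + cos(2*y).
Then F(pi/6) - F(0) = (1/2 + sqrt(3)*pi/6) - (1) = -1/2 + sqrt(3)*pi/6.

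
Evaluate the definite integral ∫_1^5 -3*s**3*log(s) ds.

117 - 1875*log(5)/4

Integrate by parts once (u = ln s, dv = -3*s**3 ds).
An antiderivative is F(s) = -3*s**4*(4*log(s) - 1)/16.
Then F(5) - F(1) = (1875/16 - 1875*log(5)/4) - (3/16) = 117 - 1875*log(5)/4.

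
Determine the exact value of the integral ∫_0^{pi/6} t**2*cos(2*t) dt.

-sqrt(3)/8 + sqrt(3)*pi**2/144 + pi/24

Integrate by parts twice (u = t^2, dv = cos(2*t) dt).
An antiderivative is F(t) = t**2*sin(2*t)/2 + t*cos(2*t)/2 - sin(2*t)/4.
Then F(pi/6) - F(0) = (-sqrt(3)/8 + sqrt(3)*pi**2/144 + pi/24) - (0) = -sqrt(3)/8 + sqrt(3)*pi**2/144 + pi/24.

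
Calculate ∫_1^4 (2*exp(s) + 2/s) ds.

-2*exp(1) + 2*log(4) + 2*exp(4)

An antiderivative is F(s) = 2*exp(s) + 2*log(s).
Then F(4) - F(1) = (2*log(4) + 2*exp(4)) - (2*exp(1)) = -2*exp(1) + 2*log(4) + 2*exp(4).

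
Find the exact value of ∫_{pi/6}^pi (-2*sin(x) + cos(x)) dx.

-5/2 - sqrt(3)

An antiderivative is F(x) = sin(x) + 2*cos(x).
Then F(pi) - F(pi/6) = (-2) - (1/2 + sqrt(3)) = -5/2 - sqrt(3).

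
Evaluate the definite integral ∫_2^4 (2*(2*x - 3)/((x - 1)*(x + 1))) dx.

-6*log(3) + 5*log(5)

Factor the denominator: x**2 - 1 = (x + 1)(x - 1).
Partial fractions: 2*(2*x - 3)/((x - 1)*(x + 1)) = 5/(x + 1) - 1/(x - 1).
An antiderivative is F(x) = -log(x - 1) + 5*log(x + 1).
Then F(4) - F(2) = (-log(3) + 5*log(5)) - (5*log(3)) = -6*log(3) + 5*log(5).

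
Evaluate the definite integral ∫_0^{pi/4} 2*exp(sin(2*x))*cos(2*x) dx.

-1 + E

Let u = sin(2*x), so du = 2*cos(2*x) dx. When x = 0, u = 0; when x = pi/4, u = 1.
The integral becomes ∫ exp(u) du from 0 to 1, with antiderivative exp(u).
Back in x: F(x) = exp(sin(2*x)).
Then F(pi/4) - F(0) = (E) - (1) = -1 + E.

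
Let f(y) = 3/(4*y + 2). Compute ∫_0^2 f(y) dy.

3*log(5)/4

An antiderivative is F(y) = 3*log(4*y + 2)/4.
Then F(2) - F(0) = (3*log(10)/4) - (3*log(2)/4) = 3*log(5)/4.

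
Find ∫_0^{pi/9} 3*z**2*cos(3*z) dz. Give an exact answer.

-sqrt(3)/9 + sqrt(3)*pi**2/162 + pi/27

Integrate by parts twice (u = z^2, dv = 3*cos(3*z) dz).
An antiderivative is F(z) = z**2*sin(3*z) + 2*z*cos(3*z)/3 - 2*sin(3*z)/9.
Then F(pi/9) - F(0) = (-sqrt(3)/9 + sqrt(3)*pi**2/162 + pi/27) - (0) = -sqrt(3)/9 + sqrt(3)*pi**2/162 + pi/27.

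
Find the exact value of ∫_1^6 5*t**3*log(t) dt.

-6475/16 + 1620*log(2) + 1620*log(3)

Integrate by parts once (u = ln t, dv = 5*t**3 dt).
An antiderivative is F(t) = 5*t**4*(4*log(t) - 1)/16.
Then F(6) - F(1) = (-405 + 1620*log(2) + 1620*log(3)) - (-5/16) = -6475/16 + 1620*log(2) + 1620*log(3).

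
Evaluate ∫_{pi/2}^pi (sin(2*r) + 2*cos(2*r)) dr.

-1

An antiderivative is F(r) = sin(2*r) - cos(2*r)/2.
Then F(pi) - F(pi/2) = (-1/2) - (1/2) = -1.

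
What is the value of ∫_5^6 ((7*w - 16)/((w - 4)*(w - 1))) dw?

-2*log(2) + 3*log(5)

Factor the denominator: w**2 - 5*w + 4 = (w - 1)(w - 4).
Partial fractions: (7*w - 16)/((w - 4)*(w - 1)) = 3/(w - 1) + 4/(w - 4).
An antiderivative is F(w) = 4*log(w - 4) + 3*log(w - 1).
Then F(6) - F(5) = (4*log(2) + 3*log(5)) - (log(64)) = -2*log(2) + 3*log(5).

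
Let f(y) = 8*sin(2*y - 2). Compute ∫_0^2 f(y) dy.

Let u = 2*y - 2, so du = 2 dy. When y = 0, u = -2; when y = 2, u = 2.
The integral becomes 4·∫ sin(u) du from -2 to 2, with antiderivative -4*cos(u).
Back in y: F(y) = -4*cos(2*y - 2).
Then F(2) - F(0) = (-4*cos(2)) - (-4*cos(2)) = 0.

0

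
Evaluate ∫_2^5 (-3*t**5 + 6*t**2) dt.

-15093/2

By the power rule, an antiderivative is F(t) = -t**6/2 + 2*t**3.
Then F(5) - F(2) = (-15125/2) - (-16) = -15093/2.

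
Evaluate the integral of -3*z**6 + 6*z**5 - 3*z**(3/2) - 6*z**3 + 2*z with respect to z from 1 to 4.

By the power rule, an antiderivative is F(z) = -3*z**7/7 + z**6 - 6*z**(5/2)/5 - 3*z**4/2 + z**2.
Then F(4) - F(1) = (-116624/35) - (-79/70) = -233169/70.

-233169/70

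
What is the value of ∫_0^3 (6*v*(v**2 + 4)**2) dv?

Let u = v**2 + 4, so du = 2*v dv. When v = 0, u = 4; when v = 3, u = 13.
The integral becomes 3·∫ u**2 du from 4 to 13, with antiderivative u**3.
Back in v: F(v) = (v**2 + 4)**3.
Then F(3) - F(0) = (2197) - (64) = 2133.

2133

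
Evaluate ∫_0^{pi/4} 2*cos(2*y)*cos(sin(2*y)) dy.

sin(1)

Let u = sin(2*y), so du = 2*cos(2*y) dy. When y = 0, u = 0; when y = pi/4, u = 1.
The integral becomes ∫ cos(u) du from 0 to 1, with antiderivative sin(u).
Back in y: F(y) = sin(sin(2*y)).
Then F(pi/4) - F(0) = (sin(1)) - (0) = sin(1).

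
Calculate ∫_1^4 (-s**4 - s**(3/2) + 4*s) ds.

By the power rule, an antiderivative is F(s) = -2*s**(5/2)/5 - s**5/5 + 2*s**2.
Then F(4) - F(1) = (-928/5) - (7/5) = -187.

-187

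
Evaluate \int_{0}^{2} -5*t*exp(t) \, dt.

Integrate by parts once (u = t, dv = -5*exp(t) dt).
An antiderivative is F(t) = (-5*t + 5)*exp(t).
Then F(2) - F(0) = (-5*exp(2)) - (5) = -5*exp(2) - 5.

-5*exp(2) - 5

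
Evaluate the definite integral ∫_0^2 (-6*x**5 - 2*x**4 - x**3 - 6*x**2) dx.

By the power rule, an antiderivative is F(x) = -x**6 - 2*x**5/5 - x**4/4 - 2*x**3.
Then F(2) - F(0) = (-484/5) - (0) = -484/5.

-484/5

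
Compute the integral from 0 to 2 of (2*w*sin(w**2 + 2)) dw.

-cos(6) + cos(2)

Let u = w**2 + 2, so du = 2*w dw. When w = 0, u = 2; when w = 2, u = 6.
The integral becomes ∫ sin(u) du from 2 to 6, with antiderivative -cos(u).
Back in w: F(w) = -cos(w**2 + 2).
Then F(2) - F(0) = (-cos(6)) - (-cos(2)) = -cos(6) + cos(2).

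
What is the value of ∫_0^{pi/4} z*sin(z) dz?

sqrt(2)*(4 - pi)/8

Integrate by parts once (u = z, dv = sin(z) dz).
An antiderivative is F(z) = -z*cos(z) + sin(z).
Then F(pi/4) - F(0) = (sqrt(2)*(4 - pi)/8) - (0) = sqrt(2)*(4 - pi)/8.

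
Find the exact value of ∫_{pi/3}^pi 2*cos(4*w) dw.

An antiderivative is F(w) = sin(4*w)/2.
Then F(pi) - F(pi/3) = (0) - (-sqrt(3)/4) = sqrt(3)/4.

sqrt(3)/4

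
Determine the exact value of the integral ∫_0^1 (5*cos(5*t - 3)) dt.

sin(3) + sin(2)

Let u = 5*t - 3, so du = 5 dt. When t = 0, u = -3; when t = 1, u = 2.
The integral becomes ∫ cos(u) du from -3 to 2, with antiderivative sin(u).
Back in t: F(t) = sin(5*t - 3).
Then F(1) - F(0) = (sin(2)) - (-sin(3)) = sin(3) + sin(2).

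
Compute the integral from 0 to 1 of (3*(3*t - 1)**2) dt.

Let u = 3*t - 1, so du = 3 dt. When t = 0, u = -1; when t = 1, u = 2.
The integral becomes ∫ u**2 du from -1 to 2, with antiderivative u**3/3.
Back in t: F(t) = (3*t - 1)**3/3.
Then F(1) - F(0) = (8/3) - (-1/3) = 3.

3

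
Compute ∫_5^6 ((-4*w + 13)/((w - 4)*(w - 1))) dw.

Factor the denominator: w**2 - 5*w + 4 = (w - 1)(w - 4).
Partial fractions: (-4*w + 13)/((w - 4)*(w - 1)) = -3/(w - 1) - 1/(w - 4).
An antiderivative is F(w) = -log(w - 4) - 3*log(w - 1).
Then F(6) - F(5) = (-3*log(5) - log(2)) - (-log(64)) = -3*log(5) + 5*log(2).

-3*log(5) + 5*log(2)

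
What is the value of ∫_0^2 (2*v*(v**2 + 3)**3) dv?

580

Let u = v**2 + 3, so du = 2*v dv. When v = 0, u = 3; when v = 2, u = 7.
The integral becomes ∫ u**3 du from 3 to 7, with antiderivative u**4/4.
Back in v: F(v) = (v**2 + 3)**4/4.
Then F(2) - F(0) = (2401/4) - (81/4) = 580.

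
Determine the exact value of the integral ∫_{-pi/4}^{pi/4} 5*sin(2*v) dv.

An antiderivative is F(v) = -5*cos(2*v)/2.
Then F(pi/4) - F(-pi/4) = (0) - (0) = 0.

0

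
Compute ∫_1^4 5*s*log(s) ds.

-75/4 + 80*log(2)

Integrate by parts once (u = ln s, dv = 5*s ds).
An antiderivative is F(s) = 5*s**2*(2*log(s) - 1)/4.
Then F(4) - F(1) = (-20 + 80*log(2)) - (-5/4) = -75/4 + 80*log(2).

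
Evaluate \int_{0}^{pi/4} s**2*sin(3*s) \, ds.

Integrate by parts twice (u = s^2, dv = sin(3*s) ds).
An antiderivative is F(s) = -s**2*cos(3*s)/3 + 2*s*sin(3*s)/9 + 2*cos(3*s)/27.
Then F(pi/4) - F(0) = (sqrt(2)*(-32 + 24*pi + 9*pi**2)/864) - (2/27) = -2/27 - sqrt(2)/27 + sqrt(2)*pi/36 + sqrt(2)*pi**2/96.

-2/27 - sqrt(2)/27 + sqrt(2)*pi/36 + sqrt(2)*pi**2/96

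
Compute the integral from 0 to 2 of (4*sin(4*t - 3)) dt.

Let u = 4*t - 3, so du = 4 dt. When t = 0, u = -3; when t = 2, u = 5.
The integral becomes ∫ sin(u) du from -3 to 5, with antiderivative -cos(u).
Back in t: F(t) = -cos(4*t - 3).
Then F(2) - F(0) = (-cos(5)) - (-cos(3)) = cos(3) - cos(5).

cos(3) - cos(5)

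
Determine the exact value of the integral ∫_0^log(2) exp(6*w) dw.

Let u = exp(w), so du = exp(w) dw. When w = 0, u = 1; when w = log(2), u = 2.
The integral becomes ∫ u**5 du from 1 to 2, with antiderivative u**6/6.
Back in w: F(w) = exp(6*w)/6.
Then F(log(2)) - F(0) = (32/3) - (1/6) = 21/2.

21/2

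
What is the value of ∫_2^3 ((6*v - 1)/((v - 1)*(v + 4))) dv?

Factor the denominator: v**2 + 3*v - 4 = (v + 4)(v - 1).
Partial fractions: (6*v - 1)/((v - 1)*(v + 4)) = 5/(v + 4) + 1/(v - 1).
An antiderivative is F(v) = log(v - 1) + 5*log(v + 4).
Then F(3) - F(2) = (log(2) + 5*log(7)) - (5*log(2) + 5*log(3)) = -5*log(3) - 4*log(2) + 5*log(7).

-5*log(3) - 4*log(2) + 5*log(7)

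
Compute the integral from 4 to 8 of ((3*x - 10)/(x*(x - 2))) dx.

log(32/9)

Factor the denominator: x**2 - 2*x = x(x - 2).
Partial fractions: (3*x - 10)/(x*(x - 2)) = 5/x - 2/(x - 2).
An antiderivative is F(x) = 5*log(x) - 2*log(x - 2).
Then F(8) - F(4) = (-2*log(3) + 13*log(2)) - (8*log(2)) = log(32/9).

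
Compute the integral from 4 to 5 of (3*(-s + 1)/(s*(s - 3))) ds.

Factor the denominator: s**2 - 3*s = s(s - 3).
Partial fractions: 3*(-s + 1)/(s*(s - 3)) = -1/s - 2/(s - 3).
An antiderivative is F(s) = -log(s) - 2*log(s - 3).
Then F(5) - F(4) = (-log(20)) - (-log(4)) = -log(5).

-log(5)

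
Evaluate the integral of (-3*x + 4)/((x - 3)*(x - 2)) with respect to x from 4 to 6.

-5*log(3) + 2*log(2)

Factor the denominator: x**2 - 5*x + 6 = (x - 2)(x - 3).
Partial fractions: (-3*x + 4)/((x - 3)*(x - 2)) = 2/(x - 2) - 5/(x - 3).
An antiderivative is F(x) = -5*log(x - 3) + 2*log(x - 2).
Then F(6) - F(4) = (-5*log(3) + 4*log(2)) - (log(4)) = -5*log(3) + 2*log(2).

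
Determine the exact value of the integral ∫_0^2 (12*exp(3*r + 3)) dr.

Let u = 3*r + 3, so du = 3 dr. When r = 0, u = 3; when r = 2, u = 9.
The integral becomes 4·∫ exp(u) du from 3 to 9, with antiderivative 4*exp(u).
Back in r: F(r) = 4*exp(3*r + 3).
Then F(2) - F(0) = (4*exp(9)) - (4*exp(3)) = -4*(1 - exp(6))*exp(3).

-4*(1 - exp(6))*exp(3)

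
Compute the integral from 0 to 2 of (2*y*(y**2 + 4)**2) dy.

448/3

Let u = y**2 + 4, so du = 2*y dy. When y = 0, u = 4; when y = 2, u = 8.
The integral becomes ∫ u**2 du from 4 to 8, with antiderivative u**3/3.
Back in y: F(y) = (y**2 + 4)**3/3.
Then F(2) - F(0) = (512/3) - (64/3) = 448/3.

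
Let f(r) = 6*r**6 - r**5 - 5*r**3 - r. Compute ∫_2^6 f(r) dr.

4839536/21

By the power rule, an antiderivative is F(r) = 6*r**7/7 - r**6/6 - 5*r**4/4 - r**2/2.
Then F(6) - F(2) = (1613718/7) - (1618/21) = 4839536/21.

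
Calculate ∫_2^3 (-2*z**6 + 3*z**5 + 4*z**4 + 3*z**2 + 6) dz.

-4339/70

By the power rule, an antiderivative is F(z) = -2*z**7/7 + z**6/2 + 4*z**5/5 + z**3 + 6*z.
Then F(3) - F(2) = (-1467/70) - (1436/35) = -4339/70.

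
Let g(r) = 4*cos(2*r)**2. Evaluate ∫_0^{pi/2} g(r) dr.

pi

Use the identity cos^2(2*r) = (1 + cos(4*r))/2.
An antiderivative is F(r) = 2*r + sin(4*r)/2.
Then F(pi/2) - F(0) = (pi) - (0) = pi.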